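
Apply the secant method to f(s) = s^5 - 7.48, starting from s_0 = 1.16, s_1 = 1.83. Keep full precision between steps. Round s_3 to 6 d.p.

Secant update: s_(k+1) = s_k − f(s_k)·(s_k − s_(k-1))/(f(s_k) − f(s_(k-1))).
f(s_0) = -5.379658, f(s_1) = 13.043690
s_2 = 1.830000 - (13.043690)·(1.830000 - 1.160000)/(13.043690 - (-5.379658)) = 1.355641; f(s_2) = -2.901489
s_3 = 1.355641 - (-2.901489)·(1.355641 - 1.830000)/(-2.901489 - (13.043690)) = 1.441959; f(s_3) = -1.246035

1.441959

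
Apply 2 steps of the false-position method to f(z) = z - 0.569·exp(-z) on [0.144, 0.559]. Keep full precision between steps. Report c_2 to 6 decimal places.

f(0.144000) = -0.348690, f(0.559000) = 0.233657
step 1: c = 0.392488, f(c) = 0.008200 > 0 → new bracket [0.144000, 0.392488]
step 2: c = 0.386779, f(c) = 0.000290 > 0 → new bracket [0.144000, 0.386779]

0.386779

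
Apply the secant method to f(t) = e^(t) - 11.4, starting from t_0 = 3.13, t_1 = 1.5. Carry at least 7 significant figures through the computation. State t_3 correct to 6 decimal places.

2.618504

f(t_0) = 11.473980, f(t_1) = -6.918311
t_2 = 1.500000 - (-6.918311)·(1.500000 - 3.130000)/(-6.918311 - (11.473980)) = 2.113129; f(t_2) = -3.125909
t_3 = 2.113129 - (-3.125909)·(2.113129 - 1.500000)/(-3.125909 - (-6.918311)) = 2.618504; f(t_3) = 2.315194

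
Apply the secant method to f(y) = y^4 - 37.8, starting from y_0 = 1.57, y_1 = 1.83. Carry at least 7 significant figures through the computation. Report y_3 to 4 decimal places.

f(y_0) = -31.724268, f(y_1) = -26.584869
y_2 = 1.830000 - (-26.584869)·(1.830000 - 1.570000)/(-26.584869 - (-31.724268)) = 3.174917; f(y_2) = 63.808388
y_3 = 3.174917 - (63.808388)·(3.174917 - 1.830000)/(63.808388 - (-26.584869)) = 2.225543; f(y_3) = -13.267366

2.2255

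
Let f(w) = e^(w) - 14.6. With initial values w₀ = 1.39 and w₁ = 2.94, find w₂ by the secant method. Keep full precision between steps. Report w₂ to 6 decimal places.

2.491066

Secant update: w_(k+1) = w_k − f(w_k)·(w_k − w_(k-1))/(f(w_k) − f(w_(k-1))).
f(w_0) = -10.585150, f(w_1) = 4.315846
w_2 = 2.940000 - (4.315846)·(2.940000 - 1.390000)/(4.315846 - (-10.585150)) = 2.491066; f(w_2) = -2.525858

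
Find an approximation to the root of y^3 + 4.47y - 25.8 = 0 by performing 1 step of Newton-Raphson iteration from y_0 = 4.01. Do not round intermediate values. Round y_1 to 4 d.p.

2.9361

Newton update: y ← y − f(y)/f'(y).
f'(y) = 3y^2 + 4.47
y_0 = 4.010000: f = 56.605901, f' = 52.710300 → y_1 = 4.010000 - (56.605901)/(52.710300) = 2.936094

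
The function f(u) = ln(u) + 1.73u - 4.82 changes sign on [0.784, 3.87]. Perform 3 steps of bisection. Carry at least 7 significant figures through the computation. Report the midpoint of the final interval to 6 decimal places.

f(0.784000) = -3.707026, f(3.870000) = 3.228355 (opposite signs)
step 1: m = 2.327000, f(m) = 0.050290 > 0 → root in [0.784000, 2.327000]
step 2: m = 1.555500, f(m) = -1.687188 < 0 → root in [1.555500, 2.327000]
step 3: m = 1.941250, f(m) = -0.798305 < 0 → root in [1.941250, 2.327000]
Midpoint of [1.941250, 2.327000] = 2.134125

2.134125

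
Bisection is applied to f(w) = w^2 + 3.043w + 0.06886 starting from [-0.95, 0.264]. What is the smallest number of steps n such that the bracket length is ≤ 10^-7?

24

Initial width b − a = 0.264 − -0.95 = 1.214000.
After n steps the width is (b−a)/2^n; need (b−a)/2^n ≤ 10^-7.
So n ≥ log₂(1.214000/10^-7) = log₂(12140000.0000) ≈ 23.5333.
Hence n = 24.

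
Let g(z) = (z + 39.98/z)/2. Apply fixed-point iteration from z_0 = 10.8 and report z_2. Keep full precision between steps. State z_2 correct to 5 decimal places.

6.38235

z_1 = g(10.800000) = 7.250926
z_2 = g(7.250926) = 6.382352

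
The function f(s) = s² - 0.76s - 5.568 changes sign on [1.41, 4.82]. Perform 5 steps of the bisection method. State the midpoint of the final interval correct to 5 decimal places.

2.74203

f(1.410000) = -4.651500, f(4.820000) = 14.001200 (opposite signs)
step 1: m = 3.115000, f(m) = 1.767825 > 0 → root in [1.410000, 3.115000]
step 2: m = 2.262500, f(m) = -2.168594 < 0 → root in [2.262500, 3.115000]
step 3: m = 2.688750, f(m) = -0.382073 < 0 → root in [2.688750, 3.115000]
step 4: m = 2.901875, f(m) = 0.647454 > 0 → root in [2.688750, 2.901875]
step 5: m = 2.795313, f(m) = 0.121334 > 0 → root in [2.688750, 2.795313]
Midpoint of [2.688750, 2.795313] = 2.742031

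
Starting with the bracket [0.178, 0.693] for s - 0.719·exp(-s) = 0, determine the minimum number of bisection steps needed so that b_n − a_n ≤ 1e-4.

Initial width b − a = 0.693 − 0.178 = 0.515000.
After n steps the width is (b−a)/2^n; need (b−a)/2^n ≤ 1e-4.
So n ≥ log₂(0.515000/1e-4) = log₂(5150.0000) ≈ 12.3304.
Hence n = 13.

13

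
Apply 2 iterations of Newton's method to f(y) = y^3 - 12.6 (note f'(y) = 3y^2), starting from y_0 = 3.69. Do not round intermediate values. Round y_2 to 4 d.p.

y_0 = 3.690000: f = 37.643409, f' = 40.848300 → y_1 = 3.690000 - (37.643409)/(40.848300) = 2.768458
y_1 = 2.768458: f = 8.618466, f' = 22.993085 → y_2 = 2.768458 - (8.618466)/(22.993085) = 2.393630

2.3936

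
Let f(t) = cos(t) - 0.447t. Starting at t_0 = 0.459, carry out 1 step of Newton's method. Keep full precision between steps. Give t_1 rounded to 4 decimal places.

f'(t) = -sin(t) - 0.447
t_0 = 0.459000: f = 0.691323, f' = -0.890052 → t_1 = 0.459000 - (0.691323)/(-0.890052) = 1.235722

1.2357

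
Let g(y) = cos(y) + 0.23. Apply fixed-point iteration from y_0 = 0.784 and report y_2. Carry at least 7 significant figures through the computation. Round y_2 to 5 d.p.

y_1 = g(0.784000) = 0.938095
y_2 = g(0.938095) = 0.821326

0.82133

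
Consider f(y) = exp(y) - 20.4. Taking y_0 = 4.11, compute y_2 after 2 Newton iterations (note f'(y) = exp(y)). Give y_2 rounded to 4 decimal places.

y_0 = 4.110000: f = 40.546718, f' = 60.946718 → y_1 = 4.110000 - (40.546718)/(60.946718) = 3.444719
y_1 = 3.444719: f = 10.934465, f' = 31.334465 → y_2 = 3.444719 - (10.934465)/(31.334465) = 3.095759

3.0958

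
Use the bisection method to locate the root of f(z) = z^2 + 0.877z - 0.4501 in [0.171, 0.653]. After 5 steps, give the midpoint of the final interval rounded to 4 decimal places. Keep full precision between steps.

0.3593

f(0.171000) = -0.270892, f(0.653000) = 0.548990 (opposite signs)
step 1: m = 0.412000, f(m) = 0.080968 > 0 → root in [0.171000, 0.412000]
step 2: m = 0.291500, f(m) = -0.109482 < 0 → root in [0.291500, 0.412000]
step 3: m = 0.351750, f(m) = -0.017887 < 0 → root in [0.351750, 0.412000]
step 4: m = 0.381875, f(m) = 0.030633 > 0 → root in [0.351750, 0.381875]
step 5: m = 0.366812, f(m) = 0.006146 > 0 → root in [0.351750, 0.366812]
Midpoint of [0.351750, 0.366812] = 0.359281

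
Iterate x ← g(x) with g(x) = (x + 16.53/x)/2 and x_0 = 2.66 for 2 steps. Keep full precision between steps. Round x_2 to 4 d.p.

x_1 = g(2.660000) = 4.437143
x_2 = g(4.437143) = 4.081257

4.0813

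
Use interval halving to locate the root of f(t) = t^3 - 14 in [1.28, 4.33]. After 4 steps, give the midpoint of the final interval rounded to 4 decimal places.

2.3284

f(1.280000) = -11.902848, f(4.330000) = 67.182737 (opposite signs)
step 1: m = 2.805000, f(m) = 8.069810 > 0 → root in [1.280000, 2.805000]
step 2: m = 2.042500, f(m) = -5.479086 < 0 → root in [2.042500, 2.805000]
step 3: m = 2.423750, f(m) = 0.238475 > 0 → root in [2.042500, 2.423750]
step 4: m = 2.233125, f(m) = -2.863747 < 0 → root in [2.233125, 2.423750]
Midpoint of [2.233125, 2.423750] = 2.328438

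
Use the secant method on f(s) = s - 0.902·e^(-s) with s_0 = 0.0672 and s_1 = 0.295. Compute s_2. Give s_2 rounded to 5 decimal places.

f(s_0) = -0.776177, f(s_1) = -0.376567
s_2 = 0.295000 - (-0.376567)·(0.295000 - 0.067200)/(-0.376567 - (-0.776177)) = 0.509665; f(s_2) = -0.032164

0.50966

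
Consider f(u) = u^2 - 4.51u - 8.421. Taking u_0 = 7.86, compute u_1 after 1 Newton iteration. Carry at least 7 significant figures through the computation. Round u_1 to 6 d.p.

f'(u) = 2u - 4.51
u_0 = 7.860000: f = 17.910000, f' = 11.210000 → u_1 = 7.860000 - (17.910000)/(11.210000) = 6.262319

6.262319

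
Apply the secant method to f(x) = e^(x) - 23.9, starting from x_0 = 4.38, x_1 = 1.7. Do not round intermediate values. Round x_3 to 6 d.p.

Secant update: x_(k+1) = x_k − f(x_k)·(x_k − x_(k-1))/(f(x_k) − f(x_(k-1))).
f(x_0) = 55.938033, f(x_1) = -18.426053
x_2 = 1.700000 - (-18.426053)·(1.700000 - 4.380000)/(-18.426053 - (55.938033)) = 2.364055; f(x_2) = -13.266018
x_3 = 2.364055 - (-13.266018)·(2.364055 - 1.700000)/(-13.266018 - (-18.426053)) = 4.071284; f(x_3) = 34.732197

4.071284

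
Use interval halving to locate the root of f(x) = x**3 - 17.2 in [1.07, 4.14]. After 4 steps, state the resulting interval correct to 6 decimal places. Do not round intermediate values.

[2.413125, 2.605000]

f(1.070000) = -15.974957, f(4.140000) = 53.757944 (opposite signs)
step 1: m = 2.605000, f(m) = 0.477595 > 0 → root in [1.070000, 2.605000]
step 2: m = 1.837500, f(m) = -10.995854 < 0 → root in [1.837500, 2.605000]
step 3: m = 2.221250, f(m) = -6.240460 < 0 → root in [2.221250, 2.605000]
step 4: m = 2.413125, f(m) = -3.147957 < 0 → root in [2.413125, 2.605000]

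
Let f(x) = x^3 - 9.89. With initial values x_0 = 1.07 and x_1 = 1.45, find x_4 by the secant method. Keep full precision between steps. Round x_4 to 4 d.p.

2.0811

Secant update: x_(k+1) = x_k − f(x_k)·(x_k − x_(k-1))/(f(x_k) − f(x_(k-1))).
f(x_0) = -8.664957, f(x_1) = -6.841375
x_2 = 1.450000 - (-6.841375)·(1.450000 - 1.070000)/(-6.841375 - (-8.664957)) = 2.875613; f(x_2) = 13.888880
x_3 = 2.875613 - (13.888880)·(2.875613 - 1.450000)/(13.888880 - (-6.841375)) = 1.920479; f(x_3) = -2.806811
x_4 = 1.920479 - (-2.806811)·(1.920479 - 2.875613)/(-2.806811 - (13.888880)) = 2.081052; f(x_4) = -0.877422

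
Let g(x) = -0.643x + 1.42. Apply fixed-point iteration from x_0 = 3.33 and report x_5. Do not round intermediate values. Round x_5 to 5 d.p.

0.59325

x_1 = g(3.330000) = -0.721190
x_2 = g(-0.721190) = 1.883725
x_3 = g(1.883725) = 0.208765
x_4 = g(0.208765) = 1.285764
x_5 = g(1.285764) = 0.593254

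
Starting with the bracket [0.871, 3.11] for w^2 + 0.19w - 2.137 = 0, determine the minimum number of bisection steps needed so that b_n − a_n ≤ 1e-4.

Initial width b − a = 3.11 − 0.871 = 2.239000.
After n steps the width is (b−a)/2^n; need (b−a)/2^n ≤ 1e-4.
So n ≥ log₂(2.239000/1e-4) = log₂(22390.0000) ≈ 14.4506.
Hence n = 15.

15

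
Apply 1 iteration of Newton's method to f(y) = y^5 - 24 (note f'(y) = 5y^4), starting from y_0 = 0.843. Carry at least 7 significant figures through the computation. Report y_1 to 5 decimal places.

10.17894

Newton update: y ← y − f(y)/f'(y).
y_0 = 0.843000: f = -23.574266, f' = 2.525110 → y_1 = 0.843000 - (-23.574266)/(2.525110) = 10.178936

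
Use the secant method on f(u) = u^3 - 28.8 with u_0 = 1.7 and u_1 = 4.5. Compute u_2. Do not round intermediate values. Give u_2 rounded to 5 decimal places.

2.47580

f(u_0) = -23.887000, f(u_1) = 62.325000
u_2 = 4.500000 - (62.325000)·(4.500000 - 1.700000)/(62.325000 - (-23.887000)) = 2.475804; f(u_2) = -13.624301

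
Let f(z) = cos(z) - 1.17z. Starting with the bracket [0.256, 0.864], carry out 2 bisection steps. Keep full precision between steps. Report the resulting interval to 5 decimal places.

[0.56000, 0.71200]

f(0.256000) = 0.667891, f(0.864000) = -0.361479 (opposite signs)
step 1: m = 0.560000, f(m) = 0.192055 > 0 → root in [0.560000, 0.864000]
step 2: m = 0.712000, f(m) = -0.075983 < 0 → root in [0.560000, 0.712000]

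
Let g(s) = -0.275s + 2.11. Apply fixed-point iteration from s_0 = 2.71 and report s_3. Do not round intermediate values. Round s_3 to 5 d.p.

s_1 = g(2.710000) = 1.364750
s_2 = g(1.364750) = 1.734694
s_3 = g(1.734694) = 1.632959

1.63296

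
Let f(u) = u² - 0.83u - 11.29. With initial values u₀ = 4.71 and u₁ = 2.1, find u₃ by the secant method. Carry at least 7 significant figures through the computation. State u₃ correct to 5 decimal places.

f(u_0) = 6.984800, f(u_1) = -8.623000
u_2 = 2.100000 - (-8.623000)·(2.100000 - 4.710000)/(-8.623000 - (6.984800)) = 3.541973; f(u_2) = -1.684263
u_3 = 3.541973 - (-1.684263)·(3.541973 - 2.100000)/(-1.684263 - (-8.623000)) = 3.891988; f(u_3) = 0.627223

3.89199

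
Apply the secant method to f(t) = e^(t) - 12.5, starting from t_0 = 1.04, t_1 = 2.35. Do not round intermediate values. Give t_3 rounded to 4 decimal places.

2.5109

f(t_0) = -9.670783, f(t_1) = -2.014430
t_2 = 2.350000 - (-2.014430)·(2.350000 - 1.040000)/(-2.014430 - (-9.670783)) = 2.694669; f(t_2) = 2.300612
t_3 = 2.694669 - (2.300612)·(2.694669 - 2.350000)/(2.300612 - (-2.014430)) = 2.510905; f(t_3) = -0.183932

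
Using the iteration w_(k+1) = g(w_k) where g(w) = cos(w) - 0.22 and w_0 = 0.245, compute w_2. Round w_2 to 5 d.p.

w_1 = g(0.245000) = 0.750137
w_2 = g(0.750137) = 0.511595

0.51160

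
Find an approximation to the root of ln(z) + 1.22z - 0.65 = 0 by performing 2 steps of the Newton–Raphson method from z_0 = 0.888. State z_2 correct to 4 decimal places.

0.7589

f'(z) = 1/z + 1.22
z_0 = 0.888000: f = 0.314576, f' = 2.346126 → z_1 = 0.888000 - (0.314576)/(2.346126) = 0.753917
z_1 = 0.753917: f = -0.012695, f' = 2.546407 → z_2 = 0.753917 - (-0.012695)/(2.546407) = 0.758902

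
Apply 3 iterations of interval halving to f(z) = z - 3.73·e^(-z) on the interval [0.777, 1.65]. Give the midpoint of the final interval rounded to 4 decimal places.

f(0.777000) = -0.937992, f(1.650000) = 0.933654 (opposite signs)
step 1: m = 1.213500, f(m) = 0.105110 > 0 → root in [0.777000, 1.213500]
step 2: m = 0.995250, f(m) = -0.383474 < 0 → root in [0.995250, 1.213500]
step 3: m = 1.104375, f(m) = -0.131814 < 0 → root in [1.104375, 1.213500]
Midpoint of [1.104375, 1.213500] = 1.158937

1.1589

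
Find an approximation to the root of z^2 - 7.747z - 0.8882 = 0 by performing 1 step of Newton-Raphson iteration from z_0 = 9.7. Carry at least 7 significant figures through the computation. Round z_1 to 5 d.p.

Newton update: z ← z − f(z)/f'(z).
f'(z) = 2z - 7.747
z_0 = 9.700000: f = 18.055900, f' = 11.653000 → z_1 = 9.700000 - (18.055900)/(11.653000) = 8.150536

8.15054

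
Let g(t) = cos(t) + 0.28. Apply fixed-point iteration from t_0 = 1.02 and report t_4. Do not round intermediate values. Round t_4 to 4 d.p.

0.9462

t_1 = g(1.020000) = 0.803366
t_2 = g(0.803366) = 0.974288
t_3 = g(0.974288) = 0.841757
t_4 = g(0.841757) = 0.946153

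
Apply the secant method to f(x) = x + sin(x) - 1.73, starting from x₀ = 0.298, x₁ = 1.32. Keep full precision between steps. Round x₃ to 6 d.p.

0.922325

f(x_0) = -1.138391, f(x_1) = 0.558715
x_2 = 1.320000 - (0.558715)·(1.320000 - 0.298000)/(0.558715 - (-1.138391)) = 0.983541; f(x_2) = 0.086005
x_3 = 0.983541 - (0.086005)·(0.983541 - 1.320000)/(0.086005 - (0.558715)) = 0.922325; f(x_3) = -0.010667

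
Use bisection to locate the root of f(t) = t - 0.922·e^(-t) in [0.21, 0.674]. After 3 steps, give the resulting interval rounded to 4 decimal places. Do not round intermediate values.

[0.5000, 0.5580]

f(0.210000) = -0.537359, f(0.674000) = 0.204088 (opposite signs)
step 1: m = 0.442000, f(m) = -0.150615 < 0 → root in [0.442000, 0.674000]
step 2: m = 0.558000, f(m) = 0.030291 > 0 → root in [0.442000, 0.558000]
step 3: m = 0.500000, f(m) = -0.059221 < 0 → root in [0.500000, 0.558000]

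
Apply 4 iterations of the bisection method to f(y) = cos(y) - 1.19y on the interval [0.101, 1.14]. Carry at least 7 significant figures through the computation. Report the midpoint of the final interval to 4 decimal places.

f(0.101000) = 0.874714, f(1.140000) = -0.939005 (opposite signs)
step 1: m = 0.620500, f(m) = 0.075193 > 0 → root in [0.620500, 1.140000]
step 2: m = 0.880250, f(m) = -0.410539 < 0 → root in [0.620500, 0.880250]
step 3: m = 0.750375, f(m) = -0.161513 < 0 → root in [0.620500, 0.750375]
step 4: m = 0.685437, f(m) = -0.041528 < 0 → root in [0.620500, 0.685437]
Midpoint of [0.620500, 0.685437] = 0.652969

0.6530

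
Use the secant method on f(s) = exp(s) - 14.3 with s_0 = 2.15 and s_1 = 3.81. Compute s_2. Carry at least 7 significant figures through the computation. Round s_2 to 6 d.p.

f(s_0) = -5.715142, f(s_1) = 30.850439
s_2 = 3.810000 - (30.850439)·(3.810000 - 2.150000)/(30.850439 - (-5.715142)) = 2.409455; f(s_2) = -3.172101

2.409455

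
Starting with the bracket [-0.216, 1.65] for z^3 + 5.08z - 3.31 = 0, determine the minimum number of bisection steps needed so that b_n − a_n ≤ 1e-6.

Initial width b − a = 1.65 − -0.216 = 1.866000.
After n steps the width is (b−a)/2^n; need (b−a)/2^n ≤ 1e-6.
So n ≥ log₂(1.866000/1e-6) = log₂(1866000.0000) ≈ 20.8315.
Hence n = 21.

21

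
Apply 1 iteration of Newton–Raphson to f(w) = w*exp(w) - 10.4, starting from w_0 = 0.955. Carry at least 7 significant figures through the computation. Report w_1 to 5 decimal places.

f'(w) = (w+1)*exp(w)
w_0 = 0.955000: f = -7.918270, f' = 5.080401 → w_1 = 0.955000 - (-7.918270)/(5.080401) = 2.513591

2.51359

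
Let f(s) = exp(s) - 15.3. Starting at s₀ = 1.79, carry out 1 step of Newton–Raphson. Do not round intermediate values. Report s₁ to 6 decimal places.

f'(s) = exp(s)
s_0 = 1.790000: f = -9.310548, f' = 5.989452 → s_1 = 1.790000 - (-9.310548)/(5.989452) = 3.344491

3.344491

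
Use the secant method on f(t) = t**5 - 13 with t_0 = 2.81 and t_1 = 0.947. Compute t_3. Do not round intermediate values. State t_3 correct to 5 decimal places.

3.25810

f(t_0) = 162.198991, f(t_1) = -12.238360
t_2 = 0.947000 - (-12.238360)·(0.947000 - 2.810000)/(-12.238360 - (162.198991)) = 1.077706; f(t_2) = -11.546208
t_3 = 1.077706 - (-11.546208)·(1.077706 - 0.947000)/(-11.546208 - (-12.238360)) = 3.258100; f(t_3) = 354.131889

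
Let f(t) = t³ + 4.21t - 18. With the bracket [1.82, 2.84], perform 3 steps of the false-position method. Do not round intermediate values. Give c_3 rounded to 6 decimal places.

False-position update: c = (a·f(b) − b·f(a))/(f(b) − f(a)); replace the endpoint whose sign matches f(c).
f(1.820000) = -4.309232, f(2.840000) = 16.862704
step 1: c = 2.027606, f(c) = -1.127917 < 0 → new bracket [2.027606, 2.840000]
step 2: c = 2.078539, f(c) = -0.269395 < 0 → new bracket [2.078539, 2.840000]
step 3: c = 2.090512, f(c) = -0.062900 < 0 → new bracket [2.090512, 2.840000]

2.090512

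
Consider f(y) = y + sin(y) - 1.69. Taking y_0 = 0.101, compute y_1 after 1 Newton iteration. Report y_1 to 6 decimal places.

Newton update: y ← y − f(y)/f'(y).
f'(y) = 1 + cos(y)
y_0 = 0.101000: f = -1.488172, f' = 1.994904 → y_1 = 0.101000 - (-1.488172)/(1.994904) = 0.846987

0.846987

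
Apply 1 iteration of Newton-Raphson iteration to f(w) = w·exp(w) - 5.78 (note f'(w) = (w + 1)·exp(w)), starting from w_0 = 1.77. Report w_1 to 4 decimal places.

1.4864

w_0 = 1.770000: f = 4.611410, f' = 16.262264 → w_1 = 1.770000 - (4.611410)/(16.262264) = 1.486435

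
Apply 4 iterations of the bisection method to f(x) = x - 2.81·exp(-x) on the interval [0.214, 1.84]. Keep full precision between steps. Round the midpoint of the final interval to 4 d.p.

0.9762

f(0.214000) = -2.054649, f(1.840000) = 1.393723 (opposite signs)
step 1: m = 1.027000, f(m) = 0.020796 > 0 → root in [0.214000, 1.027000]
step 2: m = 0.620500, f(m) = -0.890368 < 0 → root in [0.620500, 1.027000]
step 3: m = 0.823750, f(m) = -0.409231 < 0 → root in [0.823750, 1.027000]
step 4: m = 0.925375, f(m) = -0.188461 < 0 → root in [0.925375, 1.027000]
Midpoint of [0.925375, 1.027000] = 0.976188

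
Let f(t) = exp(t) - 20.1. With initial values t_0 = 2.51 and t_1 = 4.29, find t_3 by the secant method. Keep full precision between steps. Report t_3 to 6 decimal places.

f(t_0) = -7.795070, f(t_1) = 52.866468
t_2 = 4.290000 - (52.866468)·(4.290000 - 2.510000)/(52.866468 - (-7.795070)) = 2.738732; f(t_2) = -4.632643
t_3 = 2.738732 - (-4.632643)·(2.738732 - 4.290000)/(-4.632643 - (52.866468)) = 2.863716; f(t_3) = -2.573468

2.863716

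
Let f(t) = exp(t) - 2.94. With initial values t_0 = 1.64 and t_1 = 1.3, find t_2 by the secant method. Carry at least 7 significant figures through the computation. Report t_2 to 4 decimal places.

f(t_0) = 2.215170, f(t_1) = 0.729297
t_2 = 1.300000 - (0.729297)·(1.300000 - 1.640000)/(0.729297 - (2.215170)) = 1.133121; f(t_2) = 0.165333

1.1331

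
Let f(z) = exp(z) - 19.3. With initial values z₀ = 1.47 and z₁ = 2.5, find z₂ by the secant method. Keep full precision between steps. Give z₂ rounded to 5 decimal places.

Secant update: z_(k+1) = z_k − f(z_k)·(z_k − z_(k-1))/(f(z_k) − f(z_(k-1))).
f(z_0) = -14.950765, f(z_1) = -7.117506
z_2 = 2.500000 - (-7.117506)·(2.500000 - 1.470000)/(-7.117506 - (-14.950765)) = 3.435885; f(z_2) = 11.758895

3.43589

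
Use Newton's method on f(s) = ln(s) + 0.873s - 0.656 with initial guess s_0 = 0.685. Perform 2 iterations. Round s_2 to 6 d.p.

0.887700

f'(s) = 1/s + 0.873
s_0 = 0.685000: f = -0.436331, f' = 2.332854 → s_1 = 0.685000 - (-0.436331)/(2.332854) = 0.872038
s_1 = 0.872038: f = -0.031634, f' = 2.019740 → s_2 = 0.872038 - (-0.031634)/(2.019740) = 0.887700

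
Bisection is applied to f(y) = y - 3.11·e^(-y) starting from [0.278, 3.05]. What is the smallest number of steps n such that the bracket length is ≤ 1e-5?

Initial width b − a = 3.05 − 0.278 = 2.772000.
After n steps the width is (b−a)/2^n; need (b−a)/2^n ≤ 1e-5.
So n ≥ log₂(2.772000/1e-5) = log₂(277200.0000) ≈ 18.0806.
Hence n = 19.

19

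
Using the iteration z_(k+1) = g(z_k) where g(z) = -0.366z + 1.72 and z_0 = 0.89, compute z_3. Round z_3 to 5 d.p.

1.27725

z_1 = g(0.890000) = 1.394260
z_2 = g(1.394260) = 1.209701
z_3 = g(1.209701) = 1.277249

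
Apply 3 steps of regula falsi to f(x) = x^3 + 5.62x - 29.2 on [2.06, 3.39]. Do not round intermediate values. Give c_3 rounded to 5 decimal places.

2.47412

f(2.060000) = -8.880984, f(3.390000) = 28.810019
step 1: c = 2.373383, f(c) = -2.492454 < 0 → new bracket [2.373383, 3.390000]
step 2: c = 2.454331, f(c) = -0.622414 < 0 → new bracket [2.454331, 3.390000]
step 3: c = 2.474117, f(c) = -0.150750 < 0 → new bracket [2.474117, 3.390000]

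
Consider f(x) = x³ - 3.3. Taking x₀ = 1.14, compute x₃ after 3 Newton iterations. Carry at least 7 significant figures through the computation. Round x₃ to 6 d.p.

f'(x) = 3x²
x_0 = 1.140000: f = -1.818456, f' = 3.898800 → x_1 = 1.140000 - (-1.818456)/(3.898800) = 1.606414
x_1 = 1.606414: f = 0.845459, f' = 7.741701 → x_2 = 1.606414 - (0.845459)/(7.741701) = 1.497206
x_2 = 1.497206: f = 0.056174, f' = 6.724876 → x_3 = 1.497206 - (0.056174)/(6.724876) = 1.488853

1.488853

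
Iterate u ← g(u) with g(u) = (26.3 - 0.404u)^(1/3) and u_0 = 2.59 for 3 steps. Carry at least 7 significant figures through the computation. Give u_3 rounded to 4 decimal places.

u_1 = g(2.590000) = 2.933873
u_2 = g(2.933873) = 2.928483
u_3 = g(2.928483) = 2.928568

2.9286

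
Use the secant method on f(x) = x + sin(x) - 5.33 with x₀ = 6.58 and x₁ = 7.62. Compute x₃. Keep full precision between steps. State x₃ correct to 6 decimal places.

f(x_0) = 1.542476, f(x_1) = 3.262751
x_2 = 7.620000 - (3.262751)·(7.620000 - 6.580000)/(3.262751 - (1.542476)) = 5.647490; f(x_2) = -0.276248
x_3 = 5.647490 - (-0.276248)·(5.647490 - 7.620000)/(-0.276248 - (3.262751)) = 5.801460; f(x_3) = 0.008152

5.801460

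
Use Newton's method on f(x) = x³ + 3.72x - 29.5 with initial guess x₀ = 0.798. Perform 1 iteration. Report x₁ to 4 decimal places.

f'(x) = 3x² + 3.72
x_0 = 0.798000: f = -26.023270, f' = 5.630412 → x_1 = 0.798000 - (-26.023270)/(5.630412) = 5.419912

5.4199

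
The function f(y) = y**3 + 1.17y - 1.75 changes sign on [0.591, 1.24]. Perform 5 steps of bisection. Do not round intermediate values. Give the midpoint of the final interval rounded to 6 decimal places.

f(0.591000) = -0.852105, f(1.240000) = 1.607424 (opposite signs)
step 1: m = 0.915500, f(m) = 0.088452 > 0 → root in [0.591000, 0.915500]
step 2: m = 0.753250, f(m) = -0.441314 < 0 → root in [0.753250, 0.915500]
step 3: m = 0.834375, f(m) = -0.192905 < 0 → root in [0.834375, 0.915500]
step 4: m = 0.874937, f(m) = -0.056545 < 0 → root in [0.874937, 0.915500]
step 5: m = 0.895219, f(m) = 0.014849 > 0 → root in [0.874937, 0.895219]
Midpoint of [0.874937, 0.895219] = 0.885078

0.885078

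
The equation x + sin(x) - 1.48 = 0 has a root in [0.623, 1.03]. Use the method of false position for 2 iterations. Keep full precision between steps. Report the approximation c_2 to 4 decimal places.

f(0.623000) = -0.273526, f(1.030000) = 0.407299
step 1: c = 0.786515, f(c) = 0.014411 > 0 → new bracket [0.623000, 0.786515]
step 2: c = 0.778331, f(c) = 0.000423 > 0 → new bracket [0.623000, 0.778331]

0.7783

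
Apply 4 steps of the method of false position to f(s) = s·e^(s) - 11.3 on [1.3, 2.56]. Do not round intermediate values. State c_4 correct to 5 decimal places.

False-position update: c = (a·f(b) − b·f(a))/(f(b) − f(a)); replace the endpoint whose sign matches f(c).
f(1.300000) = -6.529914, f(2.560000) = 21.815692
step 1: c = 1.590263, f(c) = -3.499693 < 0 → new bracket [1.590263, 2.560000]
step 2: c = 1.724323, f(c) = -1.628744 < 0 → new bracket [1.724323, 2.560000]
step 3: c = 1.782380, f(c) = -0.705558 < 0 → new bracket [1.782380, 2.560000]
step 4: c = 1.806742, f(c) = -0.295913 < 0 → new bracket [1.806742, 2.560000]

1.80674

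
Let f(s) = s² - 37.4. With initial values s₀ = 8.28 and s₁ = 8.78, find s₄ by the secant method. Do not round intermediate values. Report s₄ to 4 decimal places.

f(s_0) = 31.158400, f(s_1) = 39.688400
s_2 = 8.780000 - (39.688400)·(8.780000 - 8.280000)/(39.688400 - (31.158400)) = 6.453599; f(s_2) = 4.248941
s_3 = 6.453599 - (4.248941)·(6.453599 - 8.780000)/(4.248941 - (39.688400)) = 6.174680; f(s_3) = 0.726673
s_4 = 6.174680 - (0.726673)·(6.174680 - 6.453599)/(0.726673 - (4.248941)) = 6.117137; f(s_4) = 0.019361

6.1171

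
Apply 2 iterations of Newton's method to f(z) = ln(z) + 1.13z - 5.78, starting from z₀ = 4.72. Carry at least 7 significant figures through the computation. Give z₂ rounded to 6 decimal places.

Newton update: z ← z − f(z)/f'(z).
f'(z) = 1/z + 1.13
z_0 = 4.720000: f = 1.105409, f' = 1.341864 → z_1 = 4.720000 - (1.105409)/(1.341864) = 3.896214
z_1 = 3.896214: f = -0.017273, f' = 1.386659 → z_2 = 3.896214 - (-0.017273)/(1.386659) = 3.908670

3.908670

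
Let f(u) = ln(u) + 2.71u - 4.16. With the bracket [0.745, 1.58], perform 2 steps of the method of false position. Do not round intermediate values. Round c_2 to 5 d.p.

f(0.745000) = -2.435421, f(1.580000) = 0.579225
step 1: c = 1.419566, f(c) = 0.037374 > 0 → new bracket [0.745000, 1.419566]
step 2: c = 1.409370, f(c) = 0.002536 > 0 → new bracket [0.745000, 1.409370]

1.40937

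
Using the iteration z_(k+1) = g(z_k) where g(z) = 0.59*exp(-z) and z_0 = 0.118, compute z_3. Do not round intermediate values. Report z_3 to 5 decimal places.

z_1 = g(0.118000) = 0.524331
z_2 = g(0.524331) = 0.349251
z_3 = g(0.349251) = 0.416077

0.41608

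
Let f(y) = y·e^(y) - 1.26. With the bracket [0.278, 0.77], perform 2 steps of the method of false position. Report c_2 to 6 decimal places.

f(0.278000) = -0.892905, f(0.770000) = 0.403020
step 1: c = 0.616993, f(c) = -0.116499 < 0 → new bracket [0.616993, 0.770000]
step 2: c = 0.651304, f(c) = -0.010774 < 0 → new bracket [0.651304, 0.770000]

0.651304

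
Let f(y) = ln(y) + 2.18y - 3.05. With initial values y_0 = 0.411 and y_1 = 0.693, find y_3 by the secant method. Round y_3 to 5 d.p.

1.27406

f(y_0) = -3.043182, f(y_1) = -1.905985
y_2 = 0.693000 - (-1.905985)·(0.693000 - 0.411000)/(-1.905985 - (-3.043182)) = 1.165643; f(y_2) = -0.355626
y_3 = 1.165643 - (-0.355626)·(1.165643 - 0.693000)/(-0.355626 - (-1.905985)) = 1.274059; f(y_3) = -0.030344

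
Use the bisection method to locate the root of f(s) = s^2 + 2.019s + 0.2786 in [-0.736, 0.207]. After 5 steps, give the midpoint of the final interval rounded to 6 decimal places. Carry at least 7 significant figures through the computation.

f(-0.736000) = -0.665688, f(0.207000) = 0.739382 (opposite signs)
step 1: m = -0.264500, f(m) = -0.185465 < 0 → root in [-0.264500, 0.207000]
step 2: m = -0.028750, f(m) = 0.221380 > 0 → root in [-0.264500, -0.028750]
step 3: m = -0.146625, f(m) = 0.004063 > 0 → root in [-0.264500, -0.146625]
step 4: m = -0.205563, f(m) = -0.094175 < 0 → root in [-0.205563, -0.146625]
step 5: m = -0.176094, f(m) = -0.045924 < 0 → root in [-0.176094, -0.146625]
Midpoint of [-0.176094, -0.146625] = -0.161359

-0.161359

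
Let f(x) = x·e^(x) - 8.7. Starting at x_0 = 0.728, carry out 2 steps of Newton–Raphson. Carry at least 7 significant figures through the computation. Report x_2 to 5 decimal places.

f'(x) = (x + 1)·e^(x)
x_0 = 0.728000: f = -7.192360, f' = 3.578575 → x_1 = 0.728000 - (-7.192360)/(3.578575) = 2.737839
x_1 = 2.737839: f = 33.609343, f' = 57.762898 → x_2 = 2.737839 - (33.609343)/(57.762898) = 2.155989

2.15599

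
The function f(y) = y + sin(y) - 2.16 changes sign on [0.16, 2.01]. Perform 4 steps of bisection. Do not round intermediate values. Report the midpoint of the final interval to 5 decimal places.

f(0.160000) = -1.840682, f(2.010000) = 0.755091 (opposite signs)
step 1: m = 1.085000, f(m) = -0.190697 < 0 → root in [1.085000, 2.010000]
step 2: m = 1.547500, f(m) = 0.387229 > 0 → root in [1.085000, 1.547500]
step 3: m = 1.316250, f(m) = 0.124028 > 0 → root in [1.085000, 1.316250]
step 4: m = 1.200625, f(m) = -0.027110 < 0 → root in [1.200625, 1.316250]
Midpoint of [1.200625, 1.316250] = 1.258437

1.25844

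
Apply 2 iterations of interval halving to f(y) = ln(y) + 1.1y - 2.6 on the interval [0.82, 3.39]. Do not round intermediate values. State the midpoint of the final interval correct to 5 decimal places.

f(0.820000) = -1.896451, f(3.390000) = 2.349830 (opposite signs)
step 1: m = 2.105000, f(m) = 0.459815 > 0 → root in [0.820000, 2.105000]
step 2: m = 1.462500, f(m) = -0.611103 < 0 → root in [1.462500, 2.105000]
Midpoint of [1.462500, 2.105000] = 1.783750

1.78375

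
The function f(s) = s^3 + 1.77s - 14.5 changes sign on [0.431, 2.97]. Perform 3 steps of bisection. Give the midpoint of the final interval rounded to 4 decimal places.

f(0.431000) = -13.657067, f(2.970000) = 16.954973 (opposite signs)
step 1: m = 1.700500, f(m) = -6.572779 < 0 → root in [1.700500, 2.970000]
step 2: m = 2.335250, f(m) = 2.368427 > 0 → root in [1.700500, 2.335250]
step 3: m = 2.017875, f(m) = -2.711938 < 0 → root in [2.017875, 2.335250]
Midpoint of [2.017875, 2.335250] = 2.176563

2.1766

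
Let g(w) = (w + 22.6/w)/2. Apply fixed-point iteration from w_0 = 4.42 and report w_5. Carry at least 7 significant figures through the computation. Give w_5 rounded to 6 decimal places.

4.753946

w_1 = g(4.420000) = 4.766561
w_2 = g(4.766561) = 4.753962
w_3 = g(4.753962) = 4.753946
w_4 = g(4.753946) = 4.753946
w_5 = g(4.753946) = 4.753946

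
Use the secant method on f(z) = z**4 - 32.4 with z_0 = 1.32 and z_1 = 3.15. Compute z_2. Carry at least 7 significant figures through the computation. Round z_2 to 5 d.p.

f(z_0) = -29.364042, f(z_1) = 66.056006
z_2 = 3.150000 - (66.056006)·(3.150000 - 1.320000)/(66.056006 - (-29.364042)) = 1.883154; f(z_2) = -19.823972

1.88315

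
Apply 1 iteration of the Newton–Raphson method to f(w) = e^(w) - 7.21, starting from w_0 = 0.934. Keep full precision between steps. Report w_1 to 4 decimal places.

2.7674

f'(w) = e^(w)
w_0 = 0.934000: f = -4.665332, f' = 2.544668 → w_1 = 0.934000 - (-4.665332)/(2.544668) = 2.767376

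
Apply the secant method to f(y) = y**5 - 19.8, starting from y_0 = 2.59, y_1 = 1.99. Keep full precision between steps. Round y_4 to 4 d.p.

1.8184

f(y_0) = 96.746389, f(y_1) = 11.407960
y_2 = 1.990000 - (11.407960)·(1.990000 - 2.590000)/(11.407960 - (96.746389)) = 1.909793; f(y_2) = 5.605690
y_3 = 1.909793 - (5.605690)·(1.909793 - 1.990000)/(5.605690 - (11.407960)) = 1.832303; f(y_3) = 0.853133
y_4 = 1.832303 - (0.853133)·(1.832303 - 1.909793)/(0.853133 - (5.605690)) = 1.818392; f(y_4) = 0.080986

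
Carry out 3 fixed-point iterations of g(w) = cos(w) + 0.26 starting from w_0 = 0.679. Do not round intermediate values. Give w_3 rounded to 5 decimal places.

0.97946

w_1 = g(0.679000) = 1.038201
w_2 = g(1.038201) = 0.767771
w_3 = g(0.767771) = 0.979461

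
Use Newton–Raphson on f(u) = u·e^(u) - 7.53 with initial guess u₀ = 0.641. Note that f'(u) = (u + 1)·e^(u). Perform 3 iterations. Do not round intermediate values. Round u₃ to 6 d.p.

1.711447

u_0 = 0.641000: f = -6.313140, f' = 3.115239 → u_1 = 0.641000 - (-6.313140)/(3.115239) = 2.667535
u_1 = 2.667535: f = 30.894274, f' = 52.828688 → u_2 = 2.667535 - (30.894274)/(52.828688) = 2.082734
u_2 = 2.082734: f = 9.186811, f' = 24.743191 → u_3 = 2.082734 - (9.186811)/(24.743191) = 1.711447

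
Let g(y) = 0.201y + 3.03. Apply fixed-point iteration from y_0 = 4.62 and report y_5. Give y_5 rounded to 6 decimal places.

y_1 = g(4.620000) = 3.958620
y_2 = g(3.958620) = 3.825683
y_3 = g(3.825683) = 3.798962
y_4 = g(3.798962) = 3.793591
y_5 = g(3.793591) = 3.792512

3.792512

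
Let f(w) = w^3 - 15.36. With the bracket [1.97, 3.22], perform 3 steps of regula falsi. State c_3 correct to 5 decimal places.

2.47699

f(1.970000) = -7.714627, f(3.220000) = 18.026248
step 1: c = 2.344629, f(c) = -2.470902 < 0 → new bracket [2.344629, 3.220000]
step 2: c = 2.450154, f(c) = -0.651103 < 0 → new bracket [2.450154, 3.220000]
step 3: c = 2.476991, f(c) = -0.162457 < 0 → new bracket [2.476991, 3.220000]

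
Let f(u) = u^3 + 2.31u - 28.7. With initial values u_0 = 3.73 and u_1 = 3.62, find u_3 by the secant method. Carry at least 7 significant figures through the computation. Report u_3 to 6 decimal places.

f(u_0) = 31.811417, f(u_1) = 27.100128
u_2 = 3.620000 - (27.100128)·(3.620000 - 3.730000)/(27.100128 - (31.811417)) = 2.987261; f(u_2) = 4.858092
u_3 = 2.987261 - (4.858092)·(2.987261 - 3.620000)/(4.858092 - (27.100128)) = 2.849059; f(u_3) = 1.007532

2.849059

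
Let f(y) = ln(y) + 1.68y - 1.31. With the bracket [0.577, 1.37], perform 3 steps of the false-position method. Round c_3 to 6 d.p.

False-position update: c = (a·f(b) − b·f(a))/(f(b) − f(a)); replace the endpoint whose sign matches f(c).
f(0.577000) = -0.890553, f(1.370000) = 1.306411
step 1: c = 0.898448, f(c) = 0.092305 > 0 → new bracket [0.577000, 0.898448]
step 2: c = 0.868259, f(c) = 0.007409 > 0 → new bracket [0.577000, 0.868259]
step 3: c = 0.865856, f(c) = 0.000600 > 0 → new bracket [0.577000, 0.865856]

0.865856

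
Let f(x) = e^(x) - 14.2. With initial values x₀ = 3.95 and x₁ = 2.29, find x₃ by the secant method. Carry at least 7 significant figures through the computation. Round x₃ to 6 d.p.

2.691665

f(x_0) = 37.735367, f(x_1) = -4.325062
x_2 = 2.290000 - (-4.325062)·(2.290000 - 3.950000)/(-4.325062 - (37.735367)) = 2.460697; f(x_2) = -2.487023
x_3 = 2.460697 - (-2.487023)·(2.460697 - 2.290000)/(-2.487023 - (-4.325062)) = 2.691665; f(x_3) = 0.556230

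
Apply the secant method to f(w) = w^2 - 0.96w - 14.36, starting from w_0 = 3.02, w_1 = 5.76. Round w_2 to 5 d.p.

Secant update: w_(k+1) = w_k − f(w_k)·(w_k − w_(k-1))/(f(w_k) − f(w_(k-1))).
f(w_0) = -8.138800, f(w_1) = 13.288000
w_2 = 5.760000 - (13.288000)·(5.760000 - 3.020000)/(13.288000 - (-8.138800)) = 4.060767; f(w_2) = -1.768506

4.06077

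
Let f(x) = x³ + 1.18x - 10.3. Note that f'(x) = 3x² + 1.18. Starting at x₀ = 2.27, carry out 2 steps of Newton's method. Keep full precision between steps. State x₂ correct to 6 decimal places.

1.995831

x_0 = 2.270000: f = 4.075683, f' = 16.638700 → x_1 = 2.270000 - (4.075683)/(16.638700) = 2.025048
x_1 = 2.025048: f = 0.393913, f' = 13.482458 → x_2 = 2.025048 - (0.393913)/(13.482458) = 1.995831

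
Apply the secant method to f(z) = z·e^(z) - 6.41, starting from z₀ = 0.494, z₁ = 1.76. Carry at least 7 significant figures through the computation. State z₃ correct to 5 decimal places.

1.42725

Secant update: z_(k+1) = z_k − f(z_k)·(z_k − z_(k-1))/(f(z_k) − f(z_(k-1))).
f(z_0) = -5.600404, f(z_1) = 3.819890
z_2 = 1.760000 - (3.819890)·(1.760000 - 0.494000)/(3.819890 - (-5.600404)) = 1.246642; f(z_2) = -2.073377
z_3 = 1.246642 - (-2.073377)·(1.246642 - 1.760000)/(-2.073377 - (3.819890)) = 1.427252; f(z_3) = -0.462305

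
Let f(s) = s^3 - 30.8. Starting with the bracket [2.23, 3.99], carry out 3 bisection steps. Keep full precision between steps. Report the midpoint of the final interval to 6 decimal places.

f(2.230000) = -19.710433, f(3.990000) = 32.721199 (opposite signs)
step 1: m = 3.110000, f(m) = -0.719769 < 0 → root in [3.110000, 3.990000]
step 2: m = 3.550000, f(m) = 13.938875 > 0 → root in [3.110000, 3.550000]
step 3: m = 3.330000, f(m) = 6.126037 > 0 → root in [3.110000, 3.330000]
Midpoint of [3.110000, 3.330000] = 3.220000

3.220000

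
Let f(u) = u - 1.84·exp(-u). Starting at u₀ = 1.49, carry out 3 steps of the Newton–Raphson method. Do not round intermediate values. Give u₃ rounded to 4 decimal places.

f'(u) = 1 + 1.84·exp(-u)
u_0 = 1.490000: f = 1.075314, f' = 1.414686 → u_1 = 1.490000 - (1.075314)/(1.414686) = 0.729892
u_1 = 0.729892: f = -0.156917, f' = 1.886809 → u_2 = 0.729892 - (-0.156917)/(1.886809) = 0.813057
u_2 = 0.813057: f = -0.002984, f' = 1.816040 → u_3 = 0.813057 - (-0.002984)/(1.816040) = 0.814700

0.8147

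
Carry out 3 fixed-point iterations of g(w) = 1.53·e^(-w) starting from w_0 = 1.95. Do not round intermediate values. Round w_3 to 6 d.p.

w_1 = g(1.950000) = 0.217679
w_2 = g(0.217679) = 1.230707
w_3 = g(1.230707) = 0.446892

0.446892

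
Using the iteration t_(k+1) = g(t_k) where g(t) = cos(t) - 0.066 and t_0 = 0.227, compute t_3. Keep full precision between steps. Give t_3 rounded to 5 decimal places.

0.78702

t_1 = g(0.227000) = 0.908346
t_2 = g(0.908346) = 0.549051
t_3 = g(0.549051) = 0.787020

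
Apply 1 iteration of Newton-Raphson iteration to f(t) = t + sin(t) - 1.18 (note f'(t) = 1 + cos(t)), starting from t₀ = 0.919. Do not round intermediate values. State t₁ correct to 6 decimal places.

0.586627

t_0 = 0.919000: f = 0.533995, f' = 1.606615 → t_1 = 0.919000 - (0.533995)/(1.606615) = 0.586627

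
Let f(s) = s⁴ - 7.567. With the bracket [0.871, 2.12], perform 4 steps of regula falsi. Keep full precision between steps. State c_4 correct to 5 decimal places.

1.64328

f(0.871000) = -6.991464, f(2.120000) = 12.632631
step 1: c = 1.315980, f(c) = -4.567853 < 0 → new bracket [1.315980, 2.120000]
step 2: c = 1.529500, f(c) = -2.094344 < 0 → new bracket [1.529500, 2.120000]
step 3: c = 1.613476, f(c) = -0.789804 < 0 → new bracket [1.613476, 2.120000]
step 4: c = 1.643281, f(c) = -0.274990 < 0 → new bracket [1.643281, 2.120000]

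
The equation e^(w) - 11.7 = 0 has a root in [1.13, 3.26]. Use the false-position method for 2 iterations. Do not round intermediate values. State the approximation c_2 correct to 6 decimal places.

2.263311

False-position update: c = (a·f(b) − b·f(a))/(f(b) − f(a)); replace the endpoint whose sign matches f(c).
f(1.130000) = -8.604343, f(3.260000) = 14.349537
step 1: c = 1.928438, f(c) = -4.821242 < 0 → new bracket [1.928438, 3.260000]
step 2: c = 2.263311, f(c) = -2.085125 < 0 → new bracket [2.263311, 3.260000]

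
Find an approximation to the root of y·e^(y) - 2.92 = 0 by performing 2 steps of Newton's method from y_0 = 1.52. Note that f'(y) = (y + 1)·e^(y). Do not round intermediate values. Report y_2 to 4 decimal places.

1.0485

Newton update: y ← y − f(y)/f'(y).
y_0 = 1.520000: f = 4.029782, f' = 11.522007 → y_1 = 1.520000 - (4.029782)/(11.522007) = 1.170253
y_1 = 1.170253: f = 0.851504, f' = 6.994313 → y_2 = 1.170253 - (0.851504)/(6.994313) = 1.048511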